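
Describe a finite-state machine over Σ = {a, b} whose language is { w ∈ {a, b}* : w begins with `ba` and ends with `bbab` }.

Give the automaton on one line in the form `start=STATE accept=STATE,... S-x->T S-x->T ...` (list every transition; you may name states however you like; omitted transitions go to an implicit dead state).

start=q0 accept=q7 q0-a->q1 q0-b->q2 q1-a->q1 q1-b->q1 q2-a->q3 q2-b->q1 q3-a->q3 q3-b->q4 q4-a->q3 q4-b->q5 q5-a->q6 q5-b->q5 q6-a->q3 q6-b->q7 q7-a->q3 q7-b->q5

Handle the two conditions separately and then intersect. The first has 4 states tracking whether the input so far still matches the prefix `ba`; the second has 5 states tracking how much of the suffix `bbab` has currently been matched. A product state is a pair (one from each), accepting exactly when both do. Minimizing collapses redundant product states.
        a   b  
>  q0   q1  q2 
   q1   q1  q1 
   q2   q3  q1 
   q3   q3  q4 
   q4   q3  q5 
   q5   q6  q5 
   q6   q3  q7 
 * q7   q3  q5 
(> = start, * = accepting)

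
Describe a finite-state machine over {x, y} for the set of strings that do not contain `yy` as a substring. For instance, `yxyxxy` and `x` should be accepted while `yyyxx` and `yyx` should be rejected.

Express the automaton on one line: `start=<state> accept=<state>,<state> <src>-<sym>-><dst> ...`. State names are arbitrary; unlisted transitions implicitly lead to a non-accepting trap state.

start=A accept=A,B A-x->A A-y->B B-x->A B-y->C C-x->C C-y->C

Track partial matches of the forbidden pattern `yy`. State C is a dead state reached once `yy` has occurred; every other state accepts. A means no part of `yy` is currently matched.
3 states suffice.
       x  y 
>* A   A  B 
 * B   A  C 
   C   C  C 
(> = start, * = accepting)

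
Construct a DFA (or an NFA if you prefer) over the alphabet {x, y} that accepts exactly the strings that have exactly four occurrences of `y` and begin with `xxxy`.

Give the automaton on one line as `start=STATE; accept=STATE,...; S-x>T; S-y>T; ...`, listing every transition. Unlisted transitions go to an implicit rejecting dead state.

Run two small machines in parallel and take their product. The first has 6 states tracking the count of `y`s, saturating at 5; the second has 6 states tracking whether the input so far still matches the prefix `xxxy`. A product state is a pair (one from each), accepting exactly when both do. After merging equivalent states the machine shrinks.
A 9-state machine:
       x  y 
>  A   B  C 
   B   D  C 
   C   C  C 
   D   E  C 
   E   C  F 
   F   F  G 
   G   G  H 
   H   H  I 
 * I   I  C 
(> = start, * = accepting)

start=A; accept=I; A-x>B; A-y>C; B-x>D; B-y>C; C-x>C; C-y>C; D-x>E; D-y>C; E-x>C; E-y>F; F-x>F; F-y>G; G-x>G; G-y>H; H-x>H; H-y>I; I-x>I; I-y>C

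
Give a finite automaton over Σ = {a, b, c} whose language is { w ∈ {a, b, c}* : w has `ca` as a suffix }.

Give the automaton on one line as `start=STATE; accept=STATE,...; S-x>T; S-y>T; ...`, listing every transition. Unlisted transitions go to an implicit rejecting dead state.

Let each state record the length of the longest suffix of the input read so far that is also a prefix of `ca`. s1 means the last symbol is `c`; s2 means the last 2 symbols are `ca`. Accept only at s2, where the string currently ends in `ca`.
        a   b   c  
>  s0   s0  s0  s1 
   s1   s2  s0  s1 
 * s2   s0  s0  s1 
(> = start, * = accepting)

start=s0; accept=s2; s0-a>s0; s0-b>s0; s0-c>s1; s1-a>s2; s1-b>s0; s1-c>s1; s2-a>s0; s2-b>s0; s2-c>s1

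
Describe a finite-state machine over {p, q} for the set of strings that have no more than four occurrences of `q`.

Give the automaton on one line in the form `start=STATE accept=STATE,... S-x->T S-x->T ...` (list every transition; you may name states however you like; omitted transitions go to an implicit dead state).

Only the number of `q`s matters, and only up to 5. Make a chain S0 → S1 → S2 → S3 → S4 → S5 advanced by each `q` (with S5 absorbing); every other symbol self-loops. The accepting set is {S0, S1, S2, S3, S4}.
A 6-state machine:
        p   q  
>* S0   S0  S1 
 * S1   S1  S2 
 * S2   S2  S3 
 * S3   S3  S4 
 * S4   S4  S5 
   S5   S5  S5 
(> = start, * = accepting)

start=S0 accept=S0,S1,S2,S3,S4 S0-p->S0 S0-q->S1 S1-p->S1 S1-q->S2 S2-p->S2 S2-q->S3 S3-p->S3 S3-q->S4 S4-p->S4 S4-q->S5 S5-p->S5 S5-q->S5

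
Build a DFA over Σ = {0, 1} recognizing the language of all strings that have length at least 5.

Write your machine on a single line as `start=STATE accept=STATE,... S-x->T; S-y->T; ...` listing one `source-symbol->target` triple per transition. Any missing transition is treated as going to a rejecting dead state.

Count input length up to 6: every symbol moves from q0 toward q6, which means 'more than 5' and absorbs. Accept from {q5, q6}.
With 7 states:
        0   1  
>  q0   q1  q1 
   q1   q2  q2 
   q2   q3  q3 
   q3   q4  q4 
   q4   q5  q5 
 * q5   q6  q6 
 * q6   q6  q6 
(> = start, * = accepting)

start=q0; accept=q5,q6; q0-0->q1; q0-1->q1; q1-0->q2; q1-1->q2; q2-0->q3; q2-1->q3; q3-0->q4; q3-1->q4; q4-0->q5; q4-1->q5; q5-0->q6; q5-1->q6; q6-0->q6; q6-1->q6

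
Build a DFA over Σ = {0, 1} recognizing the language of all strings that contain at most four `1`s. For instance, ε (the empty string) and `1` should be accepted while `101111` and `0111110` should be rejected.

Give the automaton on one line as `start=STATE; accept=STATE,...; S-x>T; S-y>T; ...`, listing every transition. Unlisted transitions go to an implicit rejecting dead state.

Only the number of `1`s matters, and only up to 5. Make a chain S0 → S1 → S2 → S3 → S4 → S5 advanced by each `1` (with S5 absorbing); every other symbol self-loops. The accepting set is {S0, S1, S2, S3, S4}.
A 6-state machine:
        0   1  
>* S0   S0  S1 
 * S1   S1  S2 
 * S2   S2  S3 
 * S3   S3  S4 
 * S4   S4  S5 
   S5   S5  S5 
(> = start, * = accepting)

start=S0; accept=S0,S1,S2,S3,S4; S0-0>S0; S0-1>S1; S1-0>S1; S1-1>S2; S2-0>S2; S2-1>S3; S3-0>S3; S3-1>S4; S4-0>S4; S4-1>S5; S5-0>S5; S5-1>S5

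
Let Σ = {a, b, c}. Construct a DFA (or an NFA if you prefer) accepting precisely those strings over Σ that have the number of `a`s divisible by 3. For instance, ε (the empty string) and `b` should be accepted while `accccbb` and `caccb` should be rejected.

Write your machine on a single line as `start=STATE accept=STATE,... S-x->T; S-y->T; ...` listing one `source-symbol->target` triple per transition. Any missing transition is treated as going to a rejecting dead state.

The only thing that matters is how many `a`s have appeared, reduced mod 3. Use one state per residue: q0 for 0, …, q2 for 2. Reading `a` moves to the next residue; anything else stays put. q0 is accepting.
3 states suffice.
        a   b   c  
>* q0   q1  q0  q0 
   q1   q2  q1  q1 
   q2   q0  q2  q2 
(> = start, * = accepting)

start=q0; accept=q0; q0-a->q1; q0-b->q0; q0-c->q0; q1-a->q2; q1-b->q1; q1-c->q1; q2-a->q0; q2-b->q2; q2-c->q2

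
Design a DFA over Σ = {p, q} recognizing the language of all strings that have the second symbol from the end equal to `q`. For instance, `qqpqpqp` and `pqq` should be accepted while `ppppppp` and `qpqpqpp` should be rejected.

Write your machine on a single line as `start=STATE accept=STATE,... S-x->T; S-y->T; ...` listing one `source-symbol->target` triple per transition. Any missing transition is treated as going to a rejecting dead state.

start=A; accept=F,G; A-p->B; A-q->C; B-p->D; B-q->E; C-p->F; C-q->G; D-p->D; D-q->E; E-p->F; E-q->G; F-p->D; F-q->E; G-p->F; G-q->G

A DFA must remember the last 2 symbols (since which symbol is second-to-last isn't known until the input ends). Use one state per possible window of the last ≤2 symbols; accept from those whose window starts with `q`.
       p  q 
>  A   B  C 
   B   D  E 
   C   F  G 
   D   D  E 
   E   F  G 
 * F   D  E 
 * G   F  G 
(> = start, * = accepting)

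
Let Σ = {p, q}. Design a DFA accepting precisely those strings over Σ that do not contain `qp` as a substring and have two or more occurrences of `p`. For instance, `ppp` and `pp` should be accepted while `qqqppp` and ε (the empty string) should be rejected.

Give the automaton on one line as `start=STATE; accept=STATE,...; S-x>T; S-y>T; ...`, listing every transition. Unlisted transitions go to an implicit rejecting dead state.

Build one automaton per condition and run them in lockstep. One (3 states) tracks partial matches of the forbidden pattern `qp`; the other (4 states) tracks the count of `p`s, saturating at 3. Each combined state is a pair, one component from each; accept when both components accept. Equivalent product states are then merged.
        p   q  
>  S0   S1  S2 
   S1   S3  S2 
   S2   S2  S2 
 * S3   S3  S4 
 * S4   S2  S4 
(> = start, * = accepting)

start=S0; accept=S3,S4; S0-p>S1; S0-q>S2; S1-p>S3; S1-q>S2; S2-p>S2; S2-q>S2; S3-p>S3; S3-q>S4; S4-p>S2; S4-q>S4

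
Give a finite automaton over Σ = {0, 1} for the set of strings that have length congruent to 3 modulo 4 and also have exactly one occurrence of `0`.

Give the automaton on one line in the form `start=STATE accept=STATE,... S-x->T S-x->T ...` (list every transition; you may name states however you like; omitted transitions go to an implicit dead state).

Run two small machines in parallel and take their product. The first has 4 states tracking the input length modulo 4; the second has 3 states tracking the count of `0`s, saturating at 2. A product state is a pair (one from each), accepting exactly when both do. Minimizing collapses redundant product states.
       0  1 
>  A   B  C 
   B   D  E 
   C   E  F 
   D   D  D 
   E   D  G 
   F   G  H 
 * G   D  I 
   H   I  A 
   I   D  B 
(> = start, * = accepting)

start=A accept=G A-0->B A-1->C B-0->D B-1->E C-0->E C-1->F D-0->D D-1->D E-0->D E-1->G F-0->G F-1->H G-0->D G-1->I H-0->I H-1->A I-0->D I-1->B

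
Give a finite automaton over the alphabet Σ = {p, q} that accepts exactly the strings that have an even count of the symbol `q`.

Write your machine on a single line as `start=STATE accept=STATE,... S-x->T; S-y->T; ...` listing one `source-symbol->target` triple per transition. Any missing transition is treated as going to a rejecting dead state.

Keep the running count of `q`s modulo 2: each `q` advances along the cycle s0 → s1 → s0 while other symbols loop. Accept at s0.
With 2 states:
        p   q  
>* s0   s0  s1 
   s1   s1  s0 
(> = start, * = accepting)

start=s0; accept=s0; s0-p->s0; s0-q->s1; s1-p->s1; s1-q->s0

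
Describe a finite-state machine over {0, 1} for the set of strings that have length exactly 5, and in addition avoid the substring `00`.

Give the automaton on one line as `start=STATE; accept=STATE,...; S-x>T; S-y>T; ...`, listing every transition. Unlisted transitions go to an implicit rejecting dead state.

Handle the two conditions separately and then intersect. One (7 states) tracks the input length, saturating at 6; the other (3 states) tracks partial matches of the forbidden pattern `00`. Each combined state is a pair, one component from each; accept when both components accept.
18 states suffice.
          0    1  
>  q0     q1   q2 
   q1     q3   q4 
   q2     q5   q4 
   q3     q6   q6 
   q4     q7   q8 
   q5     q6   q8 
   q6     q9   q9 
   q7     q9  q10 
   q8    q11  q10 
   q9    q12  q12 
   q10   q13  q14 
   q11   q12  q14 
   q12   q15  q15 
 * q13   q15  q16 
 * q14   q17  q16 
   q15   q15  q15 
   q16   q17  q16 
   q17   q15  q16 
(> = start, * = accepting)

start=q0; accept=q13,q14; q0-0>q1; q0-1>q2; q1-0>q3; q1-1>q4; q2-0>q5; q2-1>q4; q3-0>q6; q3-1>q6; q4-0>q7; q4-1>q8; q5-0>q6; q5-1>q8; q6-0>q9; q6-1>q9; q7-0>q9; q7-1>q10; q8-0>q11; q8-1>q10; q9-0>q12; q9-1>q12; q10-0>q13; q10-1>q14; q11-0>q12; q11-1>q14; q12-0>q15; q12-1>q15; q13-0>q15; q13-1>q16; q14-0>q17; q14-1>q16; q15-0>q15; q15-1>q15; q16-0>q17; q16-1>q16; q17-0>q15; q17-1>q16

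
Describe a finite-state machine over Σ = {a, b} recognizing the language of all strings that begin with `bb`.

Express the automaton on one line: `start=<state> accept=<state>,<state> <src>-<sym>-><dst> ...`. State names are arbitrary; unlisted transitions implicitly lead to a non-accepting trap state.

start=q0 accept=q2 q0-a->q3 q0-b->q1 q1-a->q3 q1-b->q2 q2-a->q2 q2-b->q2 q3-a->q3 q3-b->q3

Walk along `bb` while the input agrees: from q0 take `b` to q1, and so on. Any deviation drops to the rejecting sink q3. Once q2 is reached the prefix is confirmed and every continuation is accepted.
4 states suffice.
        a   b  
>  q0   q3  q1 
   q1   q3  q2 
 * q2   q2  q2 
   q3   q3  q3 
(> = start, * = accepting)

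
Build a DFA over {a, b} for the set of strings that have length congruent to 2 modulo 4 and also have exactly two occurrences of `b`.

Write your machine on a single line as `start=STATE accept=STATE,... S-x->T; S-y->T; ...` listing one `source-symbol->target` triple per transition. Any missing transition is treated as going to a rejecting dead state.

start=s0; accept=s5; s0-a->s1; s0-b->s2; s1-a->s3; s1-b->s4; s2-a->s4; s2-b->s5; s3-a->s6; s3-b->s7; s4-a->s7; s4-b->s8; s5-a->s8; s5-b->s9; s6-a->s0; s6-b->s10; s7-a->s10; s7-b->s11; s8-a->s11; s8-b->s9; s9-a->s9; s9-b->s9; s10-a->s2; s10-b->s12; s11-a->s12; s11-b->s9; s12-a->s5; s12-b->s9

Handle the two conditions separately and then intersect. One (4 states) tracks the input length modulo 4; the other (4 states) tracks the count of `b`s, saturating at 3. Each combined state is a pair, one component from each; accept when both components accept. Minimizing collapses redundant product states.
          a    b  
>  s0     s1   s2 
   s1     s3   s4 
   s2     s4   s5 
   s3     s6   s7 
   s4     s7   s8 
 * s5     s8   s9 
   s6     s0  s10 
   s7    s10  s11 
   s8    s11   s9 
   s9     s9   s9 
   s10    s2  s12 
   s11   s12   s9 
   s12    s5   s9 
(> = start, * = accepting)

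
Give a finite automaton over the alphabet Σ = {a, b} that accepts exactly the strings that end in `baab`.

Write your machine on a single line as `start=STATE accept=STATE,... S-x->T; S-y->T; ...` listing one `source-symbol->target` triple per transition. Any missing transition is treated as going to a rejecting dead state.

start=S0; accept=S4; S0-a->S0; S0-b->S1; S1-a->S2; S1-b->S1; S2-a->S3; S2-b->S1; S3-a->S0; S3-b->S4; S4-a->S2; S4-b->S1

Let each state record the length of the longest suffix of the input read so far that is also a prefix of `baab`. S1 means the last symbol is `b`; S2 means the last 2 symbols are `ba`; S3 means the last 3 symbols are `baa`; S4 means the last 4 symbols are `baab`. Accept only at S4, where the string currently ends in `baab`.
        a   b  
>  S0   S0  S1 
   S1   S2  S1 
   S2   S3  S1 
   S3   S0  S4 
 * S4   S2  S1 
(> = start, * = accepting)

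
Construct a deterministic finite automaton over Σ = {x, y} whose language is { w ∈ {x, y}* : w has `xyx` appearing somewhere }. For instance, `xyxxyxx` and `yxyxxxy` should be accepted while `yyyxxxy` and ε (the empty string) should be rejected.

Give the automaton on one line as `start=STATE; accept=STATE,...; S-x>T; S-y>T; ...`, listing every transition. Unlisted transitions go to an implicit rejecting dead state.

start=A; accept=D; A-x>B; A-y>A; B-x>B; B-y>C; C-x>D; C-y>A; D-x>D; D-y>D

Track how much of `xyx` has been matched so far: state A is no progress, D is the absorbing accept state reached once `xyx` has occurred. Intermediate states record partial matches; on a mismatch, fall back to the longest reusable overlap.
A 4-state machine:
       x  y 
>  A   B  A 
   B   B  C 
   C   D  A 
 * D   D  D 
(> = start, * = accepting)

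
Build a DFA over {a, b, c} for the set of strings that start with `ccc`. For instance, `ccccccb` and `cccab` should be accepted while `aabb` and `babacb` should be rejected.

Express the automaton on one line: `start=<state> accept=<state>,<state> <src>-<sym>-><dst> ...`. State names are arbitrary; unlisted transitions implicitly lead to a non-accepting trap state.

start=q0 accept=q3 q0-a->q4 q0-b->q4 q0-c->q1 q1-a->q4 q1-b->q4 q1-c->q2 q2-a->q4 q2-b->q4 q2-c->q3 q3-a->q3 q3-b->q3 q3-c->q3 q4-a->q4 q4-b->q4 q4-c->q4

Walk along `ccc` while the input agrees: from q0 take `c` to q1, and so on. Any deviation drops to the rejecting sink q4. Once q3 is reached the prefix is confirmed and every continuation is accepted.
5 states suffice.
        a   b   c  
>  q0   q4  q4  q1 
   q1   q4  q4  q2 
   q2   q4  q4  q3 
 * q3   q3  q3  q3 
   q4   q4  q4  q4 
(> = start, * = accepting)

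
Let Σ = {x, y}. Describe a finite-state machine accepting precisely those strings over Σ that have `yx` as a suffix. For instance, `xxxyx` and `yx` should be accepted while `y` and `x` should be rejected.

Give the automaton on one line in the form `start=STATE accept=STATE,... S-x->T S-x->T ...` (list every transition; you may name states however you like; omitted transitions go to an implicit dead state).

start=A accept=C A-x->A A-y->B B-x->C B-y->B C-x->A C-y->B

Remember how much of `yx` the current input suffix matches. State A means no match yet; B means the last symbol is `y`; C means the last 2 symbols are `yx`. Only C accepts. On a mismatch, fall back to the longest proper suffix that is still a prefix of `yx`.
A 3-state machine:
       x  y 
>  A   A  B 
   B   C  B 
 * C   A  B 
(> = start, * = accepting)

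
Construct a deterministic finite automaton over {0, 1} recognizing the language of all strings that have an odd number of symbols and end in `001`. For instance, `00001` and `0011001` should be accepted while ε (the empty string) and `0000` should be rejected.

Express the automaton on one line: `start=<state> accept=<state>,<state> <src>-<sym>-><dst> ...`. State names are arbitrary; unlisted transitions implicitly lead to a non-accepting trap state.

start=s0 accept=s6 s0-0->s1 s0-1->s2 s1-0->s3 s1-1->s0 s2-0->s4 s2-1->s0 s3-0->s5 s3-1->s6 s4-0->s5 s4-1->s2 s5-0->s3 s5-1->s7 s6-0->s4 s6-1->s0 s7-0->s1 s7-1->s2

Handle the two conditions separately and then intersect. The first has 2 states tracking the input length modulo 2; the second has 4 states tracking how much of the suffix `001` has currently been matched. A product state is a pair (one from each), accepting exactly when both do.
8 states suffice.
        0   1  
>  s0   s1  s2 
   s1   s3  s0 
   s2   s4  s0 
   s3   s5  s6 
   s4   s5  s2 
   s5   s3  s7 
 * s6   s4  s0 
   s7   s1  s2 
(> = start, * = accepting)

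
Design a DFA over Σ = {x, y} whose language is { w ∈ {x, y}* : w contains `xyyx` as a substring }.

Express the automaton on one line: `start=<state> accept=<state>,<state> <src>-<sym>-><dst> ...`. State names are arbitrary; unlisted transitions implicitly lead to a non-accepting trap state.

States q0..q3 record the length of the longest prefix of `xyyx` that matches the current input suffix. Reaching q4 means `xyyx` has been seen, and we stay there forever. Accept from q4.
With 5 states:
        x   y  
>  q0   q1  q0 
   q1   q1  q2 
   q2   q1  q3 
   q3   q4  q0 
 * q4   q4  q4 
(> = start, * = accepting)

start=q0 accept=q4 q0-x->q1 q0-y->q0 q1-x->q1 q1-y->q2 q2-x->q1 q2-y->q3 q3-x->q4 q3-y->q0 q4-x->q4 q4-y->q4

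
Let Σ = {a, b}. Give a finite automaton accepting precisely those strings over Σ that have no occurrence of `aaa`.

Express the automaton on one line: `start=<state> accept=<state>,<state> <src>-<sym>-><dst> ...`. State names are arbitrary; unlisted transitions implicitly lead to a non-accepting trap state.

This is the complement of 'contains `aaa`'. Use the same substring-matching states — q0 through q3 holding how much of `aaa` has just been matched — but flip the accepting set: everything except the trap q3 accepts.
        a   b  
>* q0   q1  q0 
 * q1   q2  q0 
 * q2   q3  q0 
   q3   q3  q3 
(> = start, * = accepting)

start=q0 accept=q0,q1,q2 q0-a->q1 q0-b->q0 q1-a->q2 q1-b->q0 q2-a->q3 q2-b->q0 q3-a->q3 q3-b->q3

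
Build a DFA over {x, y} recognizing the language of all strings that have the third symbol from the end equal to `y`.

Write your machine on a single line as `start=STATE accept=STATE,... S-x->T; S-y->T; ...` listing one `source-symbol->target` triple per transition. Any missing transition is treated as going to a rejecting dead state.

start=q0; accept=q11,q12,q13,q14; q0-x->q1; q0-y->q2; q1-x->q3; q1-y->q4; q2-x->q5; q2-y->q6; q3-x->q7; q3-y->q8; q4-x->q9; q4-y->q10; q5-x->q11; q5-y->q12; q6-x->q13; q6-y->q14; q7-x->q7; q7-y->q8; q8-x->q9; q8-y->q10; q9-x->q11; q9-y->q12; q10-x->q13; q10-y->q14; q11-x->q7; q11-y->q8; q12-x->q9; q12-y->q10; q13-x->q11; q13-y->q12; q14-x->q13; q14-y->q14

Because acceptance depends on a position counted from the end, the machine has to buffer the most recent 3 symbols. Make each state the string of the last up-to-3 symbols read; on input `x` shift the window left and append `x`. Accept when the buffered window has length 3 and begins with `y`.
          x    y  
>  q0     q1   q2 
   q1     q3   q4 
   q2     q5   q6 
   q3     q7   q8 
   q4     q9  q10 
   q5    q11  q12 
   q6    q13  q14 
   q7     q7   q8 
   q8     q9  q10 
   q9    q11  q12 
   q10   q13  q14 
 * q11    q7   q8 
 * q12    q9  q10 
 * q13   q11  q12 
 * q14   q13  q14 
(> = start, * = accepting)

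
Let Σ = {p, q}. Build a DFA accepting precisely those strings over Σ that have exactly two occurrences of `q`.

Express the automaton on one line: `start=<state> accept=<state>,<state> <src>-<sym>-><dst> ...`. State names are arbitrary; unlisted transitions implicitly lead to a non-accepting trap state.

Only the number of `q`s matters, and only up to 3. Make a chain A → B → C → D advanced by each `q` (with D absorbing); every other symbol self-loops. The accepting set is {C}.
With 4 states:
       p  q 
>  A   A  B 
   B   B  C 
 * C   C  D 
   D   D  D 
(> = start, * = accepting)

start=A accept=C A-p->A A-q->B B-p->B B-q->C C-p->C C-q->D D-p->D D-q->D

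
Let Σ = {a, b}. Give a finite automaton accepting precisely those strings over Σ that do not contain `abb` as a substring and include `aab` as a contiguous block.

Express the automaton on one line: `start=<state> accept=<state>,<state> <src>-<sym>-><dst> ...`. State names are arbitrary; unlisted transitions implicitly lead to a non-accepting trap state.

Build one automaton per condition and run them in lockstep. The first has 4 states tracking partial matches of the forbidden pattern `abb`; the second has 4 states tracking whether and how much of `aab` has been seen. A product state is a pair (one from each), accepting exactly when both do. Equivalent product states are then merged.
7 states suffice.
        a   b  
>  s0   s1  s0 
   s1   s2  s3 
   s2   s2  s4 
   s3   s1  s5 
 * s4   s6  s5 
   s5   s5  s5 
 * s6   s6  s4 
(> = start, * = accepting)

start=s0 accept=s4,s6 s0-a->s1 s0-b->s0 s1-a->s2 s1-b->s3 s2-a->s2 s2-b->s4 s3-a->s1 s3-b->s5 s4-a->s6 s4-b->s5 s5-a->s5 s5-b->s5 s6-a->s6 s6-b->s4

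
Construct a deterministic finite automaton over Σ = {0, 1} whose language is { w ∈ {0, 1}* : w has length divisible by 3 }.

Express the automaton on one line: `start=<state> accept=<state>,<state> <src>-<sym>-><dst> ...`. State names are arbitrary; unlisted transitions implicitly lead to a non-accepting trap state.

start=q0 accept=q0 q0-0->q1 q0-1->q1 q1-0->q2 q1-1->q2 q2-0->q0 q2-1->q0

Count input length modulo 3: every symbol advances one step around the cycle q0 → q1 → q2 → q0. Accept at q0.
3 states suffice.
        0   1  
>* q0   q1  q1 
   q1   q2  q2 
   q2   q0  q0 
(> = start, * = accepting)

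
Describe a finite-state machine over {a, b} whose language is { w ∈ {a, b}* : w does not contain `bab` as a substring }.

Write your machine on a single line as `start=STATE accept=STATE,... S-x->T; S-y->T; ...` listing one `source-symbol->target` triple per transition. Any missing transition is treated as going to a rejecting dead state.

Track partial matches of the forbidden pattern `bab`. State q3 is a dead state reached once `bab` has occurred; every other state accepts. q0 means no part of `bab` is currently matched.
With 4 states:
        a   b  
>* q0   q0  q1 
 * q1   q2  q1 
 * q2   q0  q3 
   q3   q3  q3 
(> = start, * = accepting)

start=q0; accept=q0,q1,q2; q0-a->q0; q0-b->q1; q1-a->q2; q1-b->q1; q2-a->q0; q2-b->q3; q3-a->q3; q3-b->q3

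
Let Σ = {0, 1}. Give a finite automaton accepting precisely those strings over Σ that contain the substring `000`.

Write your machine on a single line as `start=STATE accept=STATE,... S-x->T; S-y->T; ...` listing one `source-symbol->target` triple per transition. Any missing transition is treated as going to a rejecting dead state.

start=q0; accept=q3; q0-0->q1; q0-1->q0; q1-0->q2; q1-1->q0; q2-0->q3; q2-1->q0; q3-0->q3; q3-1->q3

States q0..q2 record the length of the longest prefix of `000` that matches the current input suffix. Reaching q3 means `000` has been seen, and we stay there forever. Accept from q3.
        0   1  
>  q0   q1  q0 
   q1   q2  q0 
   q2   q3  q0 
 * q3   q3  q3 
(> = start, * = accepting)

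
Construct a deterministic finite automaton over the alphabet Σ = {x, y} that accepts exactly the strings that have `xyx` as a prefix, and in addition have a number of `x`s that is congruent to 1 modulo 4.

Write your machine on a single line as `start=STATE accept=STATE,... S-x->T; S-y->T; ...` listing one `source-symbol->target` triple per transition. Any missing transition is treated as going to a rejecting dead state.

start=A; accept=K; A-x->B; A-y->C; B-x->D; B-y->E; C-x->F; C-y->C; D-x->G; D-y->D; E-x->H; E-y->F; F-x->D; F-y->F; G-x->C; G-y->G; H-x->I; H-y->H; I-x->J; I-y->I; J-x->K; J-y->J; K-x->H; K-y->K

Run two small machines in parallel and take their product. The first has 5 states tracking whether the input so far still matches the prefix `xyx`; the second has 4 states tracking the count of `x`s modulo 4. A product state is a pair (one from each), accepting exactly when both do.
       x  y 
>  A   B  C 
   B   D  E 
   C   F  C 
   D   G  D 
   E   H  F 
   F   D  F 
   G   C  G 
   H   I  H 
   I   J  I 
   J   K  J 
 * K   H  K 
(> = start, * = accepting)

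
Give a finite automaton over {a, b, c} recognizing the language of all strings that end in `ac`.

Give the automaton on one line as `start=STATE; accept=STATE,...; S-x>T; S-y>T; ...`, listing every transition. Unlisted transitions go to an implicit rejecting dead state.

Remember how much of `ac` the current input suffix matches. State q0 means no match yet; q1 means the last symbol is `a`; q2 means the last 2 symbols are `ac`. Only q2 accepts. On a mismatch, fall back to the longest proper suffix that is still a prefix of `ac`.
3 states suffice.
        a   b   c  
>  q0   q1  q0  q0 
   q1   q1  q0  q2 
 * q2   q1  q0  q0 
(> = start, * = accepting)

start=q0; accept=q2; q0-a>q1; q0-b>q0; q0-c>q0; q1-a>q1; q1-b>q0; q1-c>q2; q2-a>q1; q2-b>q0; q2-c>q0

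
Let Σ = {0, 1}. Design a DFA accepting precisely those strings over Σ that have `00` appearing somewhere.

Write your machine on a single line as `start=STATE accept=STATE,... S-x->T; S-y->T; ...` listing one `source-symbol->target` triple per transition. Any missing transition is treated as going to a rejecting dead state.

start=S0; accept=S2; S0-0->S1; S0-1->S0; S1-0->S2; S1-1->S0; S2-0->S2; S2-1->S2

Track how much of `00` has been matched so far: state S0 is no progress, S2 is the absorbing accept state reached once `00` has occurred. Intermediate states record partial matches; on a mismatch, fall back to the longest reusable overlap.
        0   1  
>  S0   S1  S0 
   S1   S2  S0 
 * S2   S2  S2 
(> = start, * = accepting)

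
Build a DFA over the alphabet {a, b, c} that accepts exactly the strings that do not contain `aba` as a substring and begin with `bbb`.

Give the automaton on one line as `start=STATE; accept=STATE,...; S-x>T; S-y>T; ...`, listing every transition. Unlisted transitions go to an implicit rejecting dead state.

Handle the two conditions separately and then intersect. One (4 states) tracks partial matches of the forbidden pattern `aba`; the other (5 states) tracks whether the input so far still matches the prefix `bbb`. Each combined state is a pair, one component from each; accept when both components accept.
With 11 states:
          a    b    c  
>  q0     q1   q2   q3 
   q1     q1   q4   q3 
   q2     q1   q5   q3 
   q3     q1   q3   q3 
   q4     q6   q3   q3 
   q5     q1   q7   q3 
   q6     q6   q6   q6 
 * q7     q8   q7   q7 
 * q8     q8   q9   q7 
 * q9    q10   q7   q7 
   q10   q10  q10  q10 
(> = start, * = accepting)

start=q0; accept=q7,q8,q9; q0-a>q1; q0-b>q2; q0-c>q3; q1-a>q1; q1-b>q4; q1-c>q3; q2-a>q1; q2-b>q5; q2-c>q3; q3-a>q1; q3-b>q3; q3-c>q3; q4-a>q6; q4-b>q3; q4-c>q3; q5-a>q1; q5-b>q7; q5-c>q3; q6-a>q6; q6-b>q6; q6-c>q6; q7-a>q8; q7-b>q7; q7-c>q7; q8-a>q8; q8-b>q9; q8-c>q7; q9-a>q10; q9-b>q7; q9-c>q7; q10-a>q10; q10-b>q10; q10-c>q10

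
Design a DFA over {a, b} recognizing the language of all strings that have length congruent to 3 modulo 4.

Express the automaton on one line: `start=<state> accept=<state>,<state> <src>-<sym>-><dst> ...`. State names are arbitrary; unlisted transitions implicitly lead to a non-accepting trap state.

start=S0 accept=S3 S0-a->S1 S0-b->S1 S1-a->S2 S1-b->S2 S2-a->S3 S2-b->S3 S3-a->S0 S3-b->S0

Count input length modulo 4: every symbol advances one step around the cycle S0 → S1 → S2 → S3 → S0. Accept at S3.
4 states suffice.
        a   b  
>  S0   S1  S1 
   S1   S2  S2 
   S2   S3  S3 
 * S3   S0  S0 
(> = start, * = accepting)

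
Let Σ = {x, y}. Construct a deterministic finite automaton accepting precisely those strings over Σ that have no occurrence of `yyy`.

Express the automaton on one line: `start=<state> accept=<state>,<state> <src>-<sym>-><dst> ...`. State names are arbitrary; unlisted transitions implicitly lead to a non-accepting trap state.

start=s0 accept=s0,s1,s2 s0-x->s0 s0-y->s1 s1-x->s0 s1-y->s2 s2-x->s0 s2-y->s3 s3-x->s3 s3-y->s3

This is the complement of 'contains `yyy`'. Use the same substring-matching states — s0 through s3 holding how much of `yyy` has just been matched — but flip the accepting set: everything except the trap s3 accepts.
4 states suffice.
        x   y  
>* s0   s0  s1 
 * s1   s0  s2 
 * s2   s0  s3 
   s3   s3  s3 
(> = start, * = accepting)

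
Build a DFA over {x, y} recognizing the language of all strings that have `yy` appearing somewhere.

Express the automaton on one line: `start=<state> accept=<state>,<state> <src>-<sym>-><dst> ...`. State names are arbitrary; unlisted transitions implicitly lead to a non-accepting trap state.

start=S0 accept=S2 S0-x->S0 S0-y->S1 S1-x->S0 S1-y->S2 S2-x->S2 S2-y->S2

States S0..S1 record the length of the longest prefix of `yy` that matches the current input suffix. Reaching S2 means `yy` has been seen, and we stay there forever. Accept from S2.
With 3 states:
        x   y  
>  S0   S0  S1 
   S1   S0  S2 
 * S2   S2  S2 
(> = start, * = accepting)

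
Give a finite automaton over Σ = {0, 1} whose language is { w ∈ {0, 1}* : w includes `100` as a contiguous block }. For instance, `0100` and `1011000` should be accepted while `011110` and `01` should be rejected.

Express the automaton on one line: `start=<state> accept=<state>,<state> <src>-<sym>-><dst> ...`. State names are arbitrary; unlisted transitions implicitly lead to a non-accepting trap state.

start=s0 accept=s3 s0-0->s0 s0-1->s1 s1-0->s2 s1-1->s1 s2-0->s3 s2-1->s1 s3-0->s3 s3-1->s3

States s0..s2 record the length of the longest prefix of `100` that matches the current input suffix. Reaching s3 means `100` has been seen, and we stay there forever. Accept from s3.
4 states suffice.
        0   1  
>  s0   s0  s1 
   s1   s2  s1 
   s2   s3  s1 
 * s3   s3  s3 
(> = start, * = accepting)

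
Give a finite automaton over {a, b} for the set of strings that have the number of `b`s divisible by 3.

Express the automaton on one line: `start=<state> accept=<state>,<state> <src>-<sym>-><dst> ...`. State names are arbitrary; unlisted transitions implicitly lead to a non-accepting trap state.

The only thing that matters is how many `b`s have appeared, reduced mod 3. Use one state per residue: s0 for 0, …, s2 for 2. Reading `b` moves to the next residue; anything else stays put. s0 is accepting.
With 3 states:
        a   b  
>* s0   s0  s1 
   s1   s1  s2 
   s2   s2  s0 
(> = start, * = accepting)

start=s0 accept=s0 s0-a->s0 s0-b->s1 s1-a->s1 s1-b->s2 s2-a->s2 s2-b->s0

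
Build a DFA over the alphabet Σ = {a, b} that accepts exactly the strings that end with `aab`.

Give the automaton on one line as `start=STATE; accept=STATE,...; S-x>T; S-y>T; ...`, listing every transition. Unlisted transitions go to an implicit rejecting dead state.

start=q0; accept=q3; q0-a>q1; q0-b>q0; q1-a>q2; q1-b>q0; q2-a>q2; q2-b>q3; q3-a>q1; q3-b>q0

Remember how much of `aab` the current input suffix matches. State q0 means no match yet; q1 means the last symbol is `a`; q2 means the last 2 symbols are `aa`; q3 means the last 3 symbols are `aab`. Only q3 accepts. On a mismatch, fall back to the longest proper suffix that is still a prefix of `aab`.
4 states suffice.
        a   b  
>  q0   q1  q0 
   q1   q2  q0 
   q2   q2  q3 
 * q3   q1  q0 
(> = start, * = accepting)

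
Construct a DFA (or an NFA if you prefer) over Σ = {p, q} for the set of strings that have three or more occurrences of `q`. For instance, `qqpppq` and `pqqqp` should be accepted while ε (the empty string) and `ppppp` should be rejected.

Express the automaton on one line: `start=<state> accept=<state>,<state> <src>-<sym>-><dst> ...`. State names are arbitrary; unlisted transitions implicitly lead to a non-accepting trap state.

Only the number of `q`s matters, and only up to 4. Make a chain S0 → S1 → S2 → S3 → S4 advanced by each `q` (with S4 absorbing); every other symbol self-loops. The accepting set is {S3, S4}.
A 5-state machine:
        p   q  
>  S0   S0  S1 
   S1   S1  S2 
   S2   S2  S3 
 * S3   S3  S4 
 * S4   S4  S4 
(> = start, * = accepting)

start=S0 accept=S3,S4 S0-p->S0 S0-q->S1 S1-p->S1 S1-q->S2 S2-p->S2 S2-q->S3 S3-p->S3 S3-q->S4 S4-p->S4 S4-q->S4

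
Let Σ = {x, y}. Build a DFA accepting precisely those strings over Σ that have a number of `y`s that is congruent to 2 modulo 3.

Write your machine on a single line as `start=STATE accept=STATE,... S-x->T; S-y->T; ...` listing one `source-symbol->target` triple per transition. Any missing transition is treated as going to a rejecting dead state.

start=S0; accept=S2; S0-x->S0; S0-y->S1; S1-x->S1; S1-y->S2; S2-x->S2; S2-y->S0

Keep the running count of `y`s modulo 3: each `y` advances along the cycle S0 → S1 → S2 → S0 while other symbols loop. Accept at S2.
3 states suffice.
        x   y  
>  S0   S0  S1 
   S1   S1  S2 
 * S2   S2  S0 
(> = start, * = accepting)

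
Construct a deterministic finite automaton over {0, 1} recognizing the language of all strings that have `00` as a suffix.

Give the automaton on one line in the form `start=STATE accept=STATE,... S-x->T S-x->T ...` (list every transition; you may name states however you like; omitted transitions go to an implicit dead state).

Remember how much of `00` the current input suffix matches. State S0 means no match yet; S1 means the last symbol is `0`; S2 means the last 2 symbols are `00`. Only S2 accepts. On a mismatch, fall back to the longest proper suffix that is still a prefix of `00`.
3 states suffice.
        0   1  
>  S0   S1  S0 
   S1   S2  S0 
 * S2   S2  S0 
(> = start, * = accepting)

start=S0 accept=S2 S0-0->S1 S0-1->S0 S1-0->S2 S1-1->S0 S2-0->S2 S2-1->S0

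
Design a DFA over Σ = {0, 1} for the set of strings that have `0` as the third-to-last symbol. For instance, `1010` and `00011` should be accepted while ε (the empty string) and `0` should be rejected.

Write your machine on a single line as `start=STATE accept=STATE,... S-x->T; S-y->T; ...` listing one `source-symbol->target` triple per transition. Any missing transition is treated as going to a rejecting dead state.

A DFA must remember the last 3 symbols (since which symbol is third-to-last isn't known until the input ends). Use one state per possible window of the last ≤3 symbols; accept from those whose window starts with `0`.
          0    1  
>  q0     q1   q2 
   q1     q3   q4 
   q2     q5   q6 
   q3     q7   q8 
   q4     q9  q10 
   q5    q11  q12 
   q6    q13  q14 
 * q7     q7   q8 
 * q8     q9  q10 
 * q9    q11  q12 
 * q10   q13  q14 
   q11    q7   q8 
   q12    q9  q10 
   q13   q11  q12 
   q14   q13  q14 
(> = start, * = accepting)

start=q0; accept=q7,q8,q9,q10; q0-0->q1; q0-1->q2; q1-0->q3; q1-1->q4; q2-0->q5; q2-1->q6; q3-0->q7; q3-1->q8; q4-0->q9; q4-1->q10; q5-0->q11; q5-1->q12; q6-0->q13; q6-1->q14; q7-0->q7; q7-1->q8; q8-0->q9; q8-1->q10; q9-0->q11; q9-1->q12; q10-0->q13; q10-1->q14; q11-0->q7; q11-1->q8; q12-0->q9; q12-1->q10; q13-0->q11; q13-1->q12; q14-0->q13; q14-1->q14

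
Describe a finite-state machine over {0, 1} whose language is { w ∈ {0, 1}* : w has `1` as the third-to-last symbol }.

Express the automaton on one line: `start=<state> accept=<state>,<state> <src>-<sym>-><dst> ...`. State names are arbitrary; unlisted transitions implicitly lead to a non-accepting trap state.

A DFA must remember the last 3 symbols (since which symbol is third-to-last isn't known until the input ends). Use one state per possible window of the last ≤3 symbols; accept from those whose window starts with `1`.
          0    1  
>  s0     s1   s2 
   s1     s3   s4 
   s2     s5   s6 
   s3     s7   s8 
   s4     s9  s10 
   s5    s11  s12 
   s6    s13  s14 
   s7     s7   s8 
   s8     s9  s10 
   s9    s11  s12 
   s10   s13  s14 
 * s11    s7   s8 
 * s12    s9  s10 
 * s13   s11  s12 
 * s14   s13  s14 
(> = start, * = accepting)

start=s0 accept=s11,s12,s13,s14 s0-0->s1 s0-1->s2 s1-0->s3 s1-1->s4 s2-0->s5 s2-1->s6 s3-0->s7 s3-1->s8 s4-0->s9 s4-1->s10 s5-0->s11 s5-1->s12 s6-0->s13 s6-1->s14 s7-0->s7 s7-1->s8 s8-0->s9 s8-1->s10 s9-0->s11 s9-1->s12 s10-0->s13 s10-1->s14 s11-0->s7 s11-1->s8 s12-0->s9 s12-1->s10 s13-0->s11 s13-1->s12 s14-0->s13 s14-1->s14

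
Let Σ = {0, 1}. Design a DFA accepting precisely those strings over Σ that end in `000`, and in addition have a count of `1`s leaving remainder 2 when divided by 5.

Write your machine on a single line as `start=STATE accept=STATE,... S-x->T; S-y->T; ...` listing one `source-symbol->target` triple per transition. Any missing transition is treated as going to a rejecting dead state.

start=A; accept=H; A-0->A; A-1->B; B-0->B; B-1->C; C-0->D; C-1->E; D-0->F; D-1->E; E-0->E; E-1->G; F-0->H; F-1->E; G-0->G; G-1->A; H-0->H; H-1->E

Build one automaton per condition and run them in lockstep. The first has 4 states tracking how much of the suffix `000` has currently been matched; the second has 5 states tracking the count of `1`s modulo 5. A product state is a pair (one from each), accepting exactly when both do. Equivalent product states are then merged.
With 8 states:
       0  1 
>  A   A  B 
   B   B  C 
   C   D  E 
   D   F  E 
   E   E  G 
   F   H  E 
   G   G  A 
 * H   H  E 
(> = start, * = accepting)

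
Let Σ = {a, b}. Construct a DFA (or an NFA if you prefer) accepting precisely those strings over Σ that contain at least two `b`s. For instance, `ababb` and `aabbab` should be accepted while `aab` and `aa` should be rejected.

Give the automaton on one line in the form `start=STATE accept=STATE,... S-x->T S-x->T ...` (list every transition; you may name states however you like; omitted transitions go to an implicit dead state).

start=s0 accept=s2,s3 s0-a->s0 s0-b->s1 s1-a->s1 s1-b->s2 s2-a->s2 s2-b->s3 s3-a->s3 s3-b->s3

Count `b`s, saturating at 3: states s0 through s2 mean 0 through 2 `b`s seen; s3 means more than 2. Each `b` increments (capped at s3); other symbols loop. Accept from {s2, s3}.
A 4-state machine:
        a   b  
>  s0   s0  s1 
   s1   s1  s2 
 * s2   s2  s3 
 * s3   s3  s3 
(> = start, * = accepting)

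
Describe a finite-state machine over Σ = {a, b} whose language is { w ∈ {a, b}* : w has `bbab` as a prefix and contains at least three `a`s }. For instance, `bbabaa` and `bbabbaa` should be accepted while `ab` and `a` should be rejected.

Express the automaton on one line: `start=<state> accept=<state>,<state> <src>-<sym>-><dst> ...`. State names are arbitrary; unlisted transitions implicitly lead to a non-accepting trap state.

Build one automaton per condition and run them in lockstep. The first has 6 states tracking whether the input so far still matches the prefix `bbab`; the second has 5 states tracking the count of `a`s, saturating at 4. A product state is a pair (one from each), accepting exactly when both do.
A 13-state machine:
          a    b  
>  q0     q1   q2 
   q1     q3   q1 
   q2     q1   q4 
   q3     q5   q3 
   q4     q6   q7 
   q5     q8   q5 
   q6     q3   q9 
   q7     q1   q7 
   q8     q8   q8 
   q9    q10   q9 
   q10   q11  q10 
 * q11   q12  q11 
 * q12   q12  q12 
(> = start, * = accepting)

start=q0 accept=q11,q12 q0-a->q1 q0-b->q2 q1-a->q3 q1-b->q1 q2-a->q1 q2-b->q4 q3-a->q5 q3-b->q3 q4-a->q6 q4-b->q7 q5-a->q8 q5-b->q5 q6-a->q3 q6-b->q9 q7-a->q1 q7-b->q7 q8-a->q8 q8-b->q8 q9-a->q10 q9-b->q9 q10-a->q11 q10-b->q10 q11-a->q12 q11-b->q11 q12-a->q12 q12-b->q12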